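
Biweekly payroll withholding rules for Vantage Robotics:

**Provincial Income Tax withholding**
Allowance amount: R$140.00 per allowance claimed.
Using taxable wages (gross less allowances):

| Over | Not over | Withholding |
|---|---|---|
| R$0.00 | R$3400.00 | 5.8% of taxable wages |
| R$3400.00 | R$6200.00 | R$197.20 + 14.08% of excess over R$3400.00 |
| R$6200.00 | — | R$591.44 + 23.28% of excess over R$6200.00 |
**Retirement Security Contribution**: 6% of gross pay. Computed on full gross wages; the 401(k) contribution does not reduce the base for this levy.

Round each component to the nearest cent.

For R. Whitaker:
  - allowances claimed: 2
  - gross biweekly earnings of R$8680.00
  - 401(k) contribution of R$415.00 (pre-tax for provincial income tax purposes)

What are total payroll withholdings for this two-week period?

Provincial Income Tax: taxable = R$8680.00 − R$415.00 − 2×R$140.00 = R$7985.00
  R$591.44 + 23.28% × (R$7985.00 − R$6200.00) = R$591.44 + 23.28% × R$1785.00 = R$1006.99
Retirement Security Contribution: 6% × R$8680.00 = R$520.80
Total: R$1006.99 + R$520.80 = R$1527.79

R$1527.79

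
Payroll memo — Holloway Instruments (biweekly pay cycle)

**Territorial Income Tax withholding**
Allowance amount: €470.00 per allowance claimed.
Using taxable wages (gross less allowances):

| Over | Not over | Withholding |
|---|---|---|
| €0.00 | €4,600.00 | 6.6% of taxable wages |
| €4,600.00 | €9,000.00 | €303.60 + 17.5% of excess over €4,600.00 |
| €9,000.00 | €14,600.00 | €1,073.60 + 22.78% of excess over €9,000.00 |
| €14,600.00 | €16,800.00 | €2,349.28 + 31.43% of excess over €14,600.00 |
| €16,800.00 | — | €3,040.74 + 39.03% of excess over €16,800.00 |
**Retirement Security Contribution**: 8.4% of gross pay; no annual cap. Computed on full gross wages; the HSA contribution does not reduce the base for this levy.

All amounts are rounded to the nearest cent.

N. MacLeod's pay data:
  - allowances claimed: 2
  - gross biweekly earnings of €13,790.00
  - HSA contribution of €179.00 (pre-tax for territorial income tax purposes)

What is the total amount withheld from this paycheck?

€3,068.21

Territorial Income Tax: taxable = €13,790.00 − €179.00 − 2×€470.00 = €12,671.00
  €1,073.60 + 22.78% × (€12,671.00 − €9,000.00) = €1,073.60 + 22.78% × €3,671.00 = €1,909.85
Retirement Security Contribution: 8.4% × €13,790.00 = €1,158.36
Total: €1,909.85 + €1,158.36 = €3,068.21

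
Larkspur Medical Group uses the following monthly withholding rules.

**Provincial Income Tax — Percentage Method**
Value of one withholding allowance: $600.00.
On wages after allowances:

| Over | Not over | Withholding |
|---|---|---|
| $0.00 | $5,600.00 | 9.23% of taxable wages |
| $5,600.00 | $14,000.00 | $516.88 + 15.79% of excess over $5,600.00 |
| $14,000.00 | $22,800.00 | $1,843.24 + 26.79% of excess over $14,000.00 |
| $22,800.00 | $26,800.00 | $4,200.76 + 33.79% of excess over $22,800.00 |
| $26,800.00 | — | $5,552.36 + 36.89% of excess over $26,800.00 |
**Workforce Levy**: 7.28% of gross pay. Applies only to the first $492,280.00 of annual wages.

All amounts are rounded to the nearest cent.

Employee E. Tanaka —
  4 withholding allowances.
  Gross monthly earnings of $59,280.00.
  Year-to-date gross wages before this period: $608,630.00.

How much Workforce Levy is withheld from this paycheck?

$0.00

Workforce Levy: YTD $608,630.00 ≥ cap $492,280.00 → $0.00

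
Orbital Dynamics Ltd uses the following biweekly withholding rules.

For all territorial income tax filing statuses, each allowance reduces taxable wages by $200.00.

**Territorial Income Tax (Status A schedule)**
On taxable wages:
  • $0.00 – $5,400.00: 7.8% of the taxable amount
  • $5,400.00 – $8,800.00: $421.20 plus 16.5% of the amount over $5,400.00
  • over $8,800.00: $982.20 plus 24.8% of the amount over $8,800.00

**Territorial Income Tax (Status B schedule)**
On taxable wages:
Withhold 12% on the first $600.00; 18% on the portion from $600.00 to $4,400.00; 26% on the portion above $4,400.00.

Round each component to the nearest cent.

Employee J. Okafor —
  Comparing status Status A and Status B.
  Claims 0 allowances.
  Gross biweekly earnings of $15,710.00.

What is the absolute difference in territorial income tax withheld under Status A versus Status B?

Territorial Income Tax (Status A): taxable = $15,710.00
  $982.20 + 24.8% × ($15,710.00 − $8,800.00) = $982.20 + 24.8% × $6,910.00 = $2,695.88
Territorial Income Tax (Status B): taxable = $15,710.00
  $756.00 + 26% × ($15,710.00 − $4,400.00) = $756.00 + 26% × $11,310.00 = $3,696.60
Difference: |$2,695.88 − $3,696.60| = $1,000.72 (higher under Status B)

$1,000.72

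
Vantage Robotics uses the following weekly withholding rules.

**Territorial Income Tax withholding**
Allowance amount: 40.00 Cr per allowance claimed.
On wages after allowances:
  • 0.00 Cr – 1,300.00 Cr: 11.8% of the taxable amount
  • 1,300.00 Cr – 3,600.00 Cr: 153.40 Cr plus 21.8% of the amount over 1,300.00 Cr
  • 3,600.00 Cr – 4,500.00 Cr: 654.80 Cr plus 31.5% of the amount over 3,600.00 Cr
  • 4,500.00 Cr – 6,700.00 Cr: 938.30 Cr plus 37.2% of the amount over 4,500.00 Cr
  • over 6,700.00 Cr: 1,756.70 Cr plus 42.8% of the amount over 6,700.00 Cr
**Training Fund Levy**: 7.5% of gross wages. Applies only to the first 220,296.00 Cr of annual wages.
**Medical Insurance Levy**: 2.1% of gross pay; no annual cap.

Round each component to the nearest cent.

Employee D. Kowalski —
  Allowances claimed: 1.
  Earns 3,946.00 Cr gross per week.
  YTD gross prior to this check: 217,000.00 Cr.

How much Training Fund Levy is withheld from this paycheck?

Training Fund Levy: cap 220,296.00 Cr − YTD 217,000.00 Cr = 3,296.00 Cr subject; 7.5% × 3,296.00 Cr = 247.20 Cr

247.20 Cr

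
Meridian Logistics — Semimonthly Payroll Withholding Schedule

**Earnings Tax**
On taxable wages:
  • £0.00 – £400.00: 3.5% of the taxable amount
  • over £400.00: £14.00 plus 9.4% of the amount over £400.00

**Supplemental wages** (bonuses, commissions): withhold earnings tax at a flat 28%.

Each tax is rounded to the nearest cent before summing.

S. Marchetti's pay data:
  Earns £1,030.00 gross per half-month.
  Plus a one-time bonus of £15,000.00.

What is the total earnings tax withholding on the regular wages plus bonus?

Earnings Tax: taxable = £1,030.00
  £14.00 + 9.4% × (£1,030.00 − £400.00) = £14.00 + 9.4% × £630.00 = £73.22
Supplemental (28% flat on bonus): 28% × £15,000.00 = £4,200.00
Total earnings tax: £73.22 + £4,200.00 = £4,273.22

£4,273.22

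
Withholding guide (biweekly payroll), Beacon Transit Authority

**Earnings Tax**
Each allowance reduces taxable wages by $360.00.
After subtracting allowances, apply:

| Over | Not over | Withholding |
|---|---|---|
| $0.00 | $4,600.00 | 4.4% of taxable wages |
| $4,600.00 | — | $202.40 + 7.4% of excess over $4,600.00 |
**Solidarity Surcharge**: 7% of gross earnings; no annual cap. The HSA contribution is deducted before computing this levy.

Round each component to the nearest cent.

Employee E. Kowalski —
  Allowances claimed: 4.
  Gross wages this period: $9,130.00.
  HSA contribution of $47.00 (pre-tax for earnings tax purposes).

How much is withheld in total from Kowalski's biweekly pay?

Earnings Tax: taxable = $9,130.00 − $47.00 − 4×$360.00 = $7,643.00
  $202.40 + 7.4% × ($7,643.00 − $4,600.00) = $202.40 + 7.4% × $3,043.00 = $427.58
Solidarity Surcharge: 7% × $9,083.00 = $635.81
Total: $427.58 + $635.81 = $1,063.39

$1,063.39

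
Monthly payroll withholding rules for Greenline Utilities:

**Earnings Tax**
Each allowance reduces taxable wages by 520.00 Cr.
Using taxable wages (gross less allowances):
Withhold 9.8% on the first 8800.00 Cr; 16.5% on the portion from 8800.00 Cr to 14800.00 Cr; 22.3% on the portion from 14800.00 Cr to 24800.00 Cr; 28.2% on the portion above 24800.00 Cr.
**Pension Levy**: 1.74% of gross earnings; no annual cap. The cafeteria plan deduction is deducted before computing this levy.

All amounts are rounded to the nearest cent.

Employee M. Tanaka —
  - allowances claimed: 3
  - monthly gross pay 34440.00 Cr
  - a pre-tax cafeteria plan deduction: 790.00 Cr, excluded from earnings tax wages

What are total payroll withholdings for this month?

6723.69 Cr

Earnings Tax: taxable = 34440.00 Cr − 790.00 Cr − 3×520.00 Cr = 32090.00 Cr
  4082.40 Cr + 28.2% × (32090.00 Cr − 24800.00 Cr) = 4082.40 Cr + 28.2% × 7290.00 Cr = 6138.18 Cr
Pension Levy: 1.74% × 33650.00 Cr = 585.51 Cr
Total: 6138.18 Cr + 585.51 Cr = 6723.69 Cr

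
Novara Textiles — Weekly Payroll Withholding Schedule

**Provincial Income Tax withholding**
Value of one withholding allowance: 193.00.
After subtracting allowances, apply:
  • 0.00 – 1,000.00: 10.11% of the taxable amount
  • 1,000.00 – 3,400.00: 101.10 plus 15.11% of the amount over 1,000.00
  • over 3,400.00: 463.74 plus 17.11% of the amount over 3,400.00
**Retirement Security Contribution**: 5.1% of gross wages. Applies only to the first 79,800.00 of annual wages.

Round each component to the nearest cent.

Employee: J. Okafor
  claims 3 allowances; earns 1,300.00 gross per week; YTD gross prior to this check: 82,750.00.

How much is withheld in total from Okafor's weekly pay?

Provincial Income Tax: taxable = 1,300.00 − 3×193.00 = 721.00
  10.11% × 721.00 = 72.89
Retirement Security Contribution: YTD 82,750.00 ≥ cap 79,800.00 → 0.00
Total: 72.89 + 0.00 = 72.89

72.89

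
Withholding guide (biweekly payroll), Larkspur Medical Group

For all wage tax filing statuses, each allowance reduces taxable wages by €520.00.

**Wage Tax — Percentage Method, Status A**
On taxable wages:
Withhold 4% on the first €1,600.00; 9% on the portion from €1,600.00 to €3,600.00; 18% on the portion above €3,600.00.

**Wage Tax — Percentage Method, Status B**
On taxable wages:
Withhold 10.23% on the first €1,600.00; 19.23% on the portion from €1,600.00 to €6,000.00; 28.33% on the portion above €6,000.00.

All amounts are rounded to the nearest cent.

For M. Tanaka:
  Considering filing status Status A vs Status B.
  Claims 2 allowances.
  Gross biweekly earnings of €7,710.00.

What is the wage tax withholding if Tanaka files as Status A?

€796.60

Wage Tax (Status A): taxable = €7,710.00 − 2×€520.00 = €6,670.00
  €244.00 + 18% × (€6,670.00 − €3,600.00) = €244.00 + 18% × €3,070.00 = €796.60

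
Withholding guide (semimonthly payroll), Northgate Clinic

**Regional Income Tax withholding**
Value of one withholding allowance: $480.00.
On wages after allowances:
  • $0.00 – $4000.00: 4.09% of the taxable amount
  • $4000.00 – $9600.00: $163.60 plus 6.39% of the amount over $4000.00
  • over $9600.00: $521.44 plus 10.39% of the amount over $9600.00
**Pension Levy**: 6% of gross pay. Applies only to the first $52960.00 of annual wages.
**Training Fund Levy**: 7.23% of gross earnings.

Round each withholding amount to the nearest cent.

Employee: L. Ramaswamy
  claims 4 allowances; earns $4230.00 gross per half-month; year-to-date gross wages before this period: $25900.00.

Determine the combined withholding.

$654.11

Regional Income Tax: taxable = $4230.00 − 4×$480.00 = $2310.00
  4.09% × $2310.00 = $94.48
Pension Levy: 6% × $4230.00 = $253.80
Training Fund Levy: 7.23% × $4230.00 = $305.83
Total: $94.48 + $253.80 + $305.83 = $654.11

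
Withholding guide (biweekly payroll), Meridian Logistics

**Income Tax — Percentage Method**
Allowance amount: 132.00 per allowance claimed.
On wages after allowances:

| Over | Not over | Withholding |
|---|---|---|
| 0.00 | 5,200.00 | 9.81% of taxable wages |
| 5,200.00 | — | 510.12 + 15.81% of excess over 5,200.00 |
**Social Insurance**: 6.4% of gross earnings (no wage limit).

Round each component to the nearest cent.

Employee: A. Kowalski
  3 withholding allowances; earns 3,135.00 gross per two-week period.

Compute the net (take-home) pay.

2,665.66

Income Tax: taxable = 3,135.00 − 3×132.00 = 2,739.00
  9.81% × 2,739.00 = 268.70
Social Insurance: 6.4% × 3,135.00 = 200.64
Total withheld: 268.70 + 200.64 = 469.34
Net pay: 3,135.00 − 469.34 = 2,665.66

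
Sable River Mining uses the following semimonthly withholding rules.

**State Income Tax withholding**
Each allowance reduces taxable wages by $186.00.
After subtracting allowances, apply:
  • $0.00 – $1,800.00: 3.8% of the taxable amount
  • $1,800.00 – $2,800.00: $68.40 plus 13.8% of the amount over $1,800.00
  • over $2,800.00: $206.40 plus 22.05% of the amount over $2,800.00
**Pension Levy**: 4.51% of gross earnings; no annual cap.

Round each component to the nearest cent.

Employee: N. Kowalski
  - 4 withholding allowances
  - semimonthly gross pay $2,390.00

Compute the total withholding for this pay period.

State Income Tax: taxable = $2,390.00 − 4×$186.00 = $1,646.00
  3.8% × $1,646.00 = $62.55
Pension Levy: 4.51% × $2,390.00 = $107.79
Total: $62.55 + $107.79 = $170.34

$170.34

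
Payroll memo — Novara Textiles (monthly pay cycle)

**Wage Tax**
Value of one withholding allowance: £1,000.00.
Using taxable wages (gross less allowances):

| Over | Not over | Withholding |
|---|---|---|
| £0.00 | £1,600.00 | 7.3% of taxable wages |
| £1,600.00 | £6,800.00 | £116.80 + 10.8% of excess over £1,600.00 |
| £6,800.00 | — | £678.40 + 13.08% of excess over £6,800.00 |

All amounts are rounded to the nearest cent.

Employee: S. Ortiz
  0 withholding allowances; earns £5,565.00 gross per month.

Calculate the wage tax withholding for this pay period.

£545.02

Wage Tax: taxable = £5,565.00
  £116.80 + 10.8% × (£5,565.00 − £1,600.00) = £116.80 + 10.8% × £3,965.00 = £545.02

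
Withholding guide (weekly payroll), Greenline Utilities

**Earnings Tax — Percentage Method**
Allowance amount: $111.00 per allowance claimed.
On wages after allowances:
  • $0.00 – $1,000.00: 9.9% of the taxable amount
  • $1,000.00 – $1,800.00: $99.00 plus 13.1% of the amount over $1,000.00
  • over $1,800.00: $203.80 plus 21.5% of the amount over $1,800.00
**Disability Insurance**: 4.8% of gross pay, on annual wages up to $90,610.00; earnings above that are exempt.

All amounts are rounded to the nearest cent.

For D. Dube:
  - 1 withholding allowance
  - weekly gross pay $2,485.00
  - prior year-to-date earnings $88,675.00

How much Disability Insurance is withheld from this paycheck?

$92.88

Disability Insurance: cap $90,610.00 − YTD $88,675.00 = $1,935.00 subject; 4.8% × $1,935.00 = $92.88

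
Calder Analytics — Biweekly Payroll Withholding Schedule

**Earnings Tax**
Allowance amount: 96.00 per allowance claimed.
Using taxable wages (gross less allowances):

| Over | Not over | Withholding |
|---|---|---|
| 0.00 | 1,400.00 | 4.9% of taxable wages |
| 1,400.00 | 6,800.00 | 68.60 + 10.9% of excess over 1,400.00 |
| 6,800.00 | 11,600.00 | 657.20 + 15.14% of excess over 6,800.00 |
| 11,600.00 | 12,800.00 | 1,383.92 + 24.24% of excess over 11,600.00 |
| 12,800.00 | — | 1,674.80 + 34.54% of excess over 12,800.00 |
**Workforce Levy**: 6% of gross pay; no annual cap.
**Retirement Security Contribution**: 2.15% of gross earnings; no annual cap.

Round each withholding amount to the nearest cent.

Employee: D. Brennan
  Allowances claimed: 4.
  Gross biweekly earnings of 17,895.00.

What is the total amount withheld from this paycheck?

Earnings Tax: taxable = 17,895.00 − 4×96.00 = 17,511.00
  1,674.80 + 34.54% × (17,511.00 − 12,800.00) = 1,674.80 + 34.54% × 4,711.00 = 3,301.98
Workforce Levy: 6% × 17,895.00 = 1,073.70
Retirement Security Contribution: 2.15% × 17,895.00 = 384.74
Total: 3,301.98 + 1,073.70 + 384.74 = 4,760.42

4,760.42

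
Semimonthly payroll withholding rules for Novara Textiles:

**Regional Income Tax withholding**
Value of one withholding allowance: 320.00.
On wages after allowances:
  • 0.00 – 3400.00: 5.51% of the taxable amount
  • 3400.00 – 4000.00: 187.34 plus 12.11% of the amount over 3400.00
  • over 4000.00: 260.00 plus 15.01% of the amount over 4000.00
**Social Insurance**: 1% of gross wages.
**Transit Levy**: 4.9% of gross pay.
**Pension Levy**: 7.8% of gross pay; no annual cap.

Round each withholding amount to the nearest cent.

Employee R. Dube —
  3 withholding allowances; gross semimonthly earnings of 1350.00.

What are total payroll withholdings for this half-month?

206.44

Regional Income Tax: taxable = 1350.00 − 3×320.00 = 390.00
  5.51% × 390.00 = 21.49
Social Insurance: 1% × 1350.00 = 13.50
Transit Levy: 4.9% × 1350.00 = 66.15
Pension Levy: 7.8% × 1350.00 = 105.30
Total: 21.49 + 13.50 + 66.15 + 105.30 = 206.44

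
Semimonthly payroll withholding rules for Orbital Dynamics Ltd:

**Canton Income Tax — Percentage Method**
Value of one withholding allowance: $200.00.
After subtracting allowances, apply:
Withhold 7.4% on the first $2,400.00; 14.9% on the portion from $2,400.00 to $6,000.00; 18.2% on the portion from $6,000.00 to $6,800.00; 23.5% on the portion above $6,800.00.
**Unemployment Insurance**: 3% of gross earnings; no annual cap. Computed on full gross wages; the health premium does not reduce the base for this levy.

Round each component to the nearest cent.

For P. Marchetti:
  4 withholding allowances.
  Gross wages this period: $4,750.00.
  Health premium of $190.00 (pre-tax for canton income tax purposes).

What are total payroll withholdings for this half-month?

$522.74

Canton Income Tax: taxable = $4,750.00 − $190.00 − 4×$200.00 = $3,760.00
  $177.60 + 14.9% × ($3,760.00 − $2,400.00) = $177.60 + 14.9% × $1,360.00 = $380.24
Unemployment Insurance: 3% × $4,750.00 = $142.50
Total: $380.24 + $142.50 = $522.74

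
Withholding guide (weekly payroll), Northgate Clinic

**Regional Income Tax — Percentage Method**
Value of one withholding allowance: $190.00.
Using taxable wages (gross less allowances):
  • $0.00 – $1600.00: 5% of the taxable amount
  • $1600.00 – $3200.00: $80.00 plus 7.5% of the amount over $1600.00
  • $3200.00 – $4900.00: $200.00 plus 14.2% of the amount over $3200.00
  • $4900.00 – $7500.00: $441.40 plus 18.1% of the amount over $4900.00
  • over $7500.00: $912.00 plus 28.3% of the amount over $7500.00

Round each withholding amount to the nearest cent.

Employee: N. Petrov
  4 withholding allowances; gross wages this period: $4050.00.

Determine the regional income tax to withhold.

$212.78

Regional Income Tax: taxable = $4050.00 − 4×$190.00 = $3290.00
  $200.00 + 14.2% × ($3290.00 − $3200.00) = $200.00 + 14.2% × $90.00 = $212.78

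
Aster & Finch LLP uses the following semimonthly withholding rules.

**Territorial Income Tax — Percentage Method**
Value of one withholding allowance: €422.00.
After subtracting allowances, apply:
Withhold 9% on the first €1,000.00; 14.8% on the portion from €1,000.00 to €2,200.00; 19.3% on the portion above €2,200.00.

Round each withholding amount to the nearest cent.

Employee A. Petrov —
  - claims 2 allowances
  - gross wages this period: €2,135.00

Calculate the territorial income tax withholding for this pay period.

Territorial Income Tax: taxable = €2,135.00 − 2×€422.00 = €1,291.00
  €90.00 + 14.8% × (€1,291.00 − €1,000.00) = €90.00 + 14.8% × €291.00 = €133.07

€133.07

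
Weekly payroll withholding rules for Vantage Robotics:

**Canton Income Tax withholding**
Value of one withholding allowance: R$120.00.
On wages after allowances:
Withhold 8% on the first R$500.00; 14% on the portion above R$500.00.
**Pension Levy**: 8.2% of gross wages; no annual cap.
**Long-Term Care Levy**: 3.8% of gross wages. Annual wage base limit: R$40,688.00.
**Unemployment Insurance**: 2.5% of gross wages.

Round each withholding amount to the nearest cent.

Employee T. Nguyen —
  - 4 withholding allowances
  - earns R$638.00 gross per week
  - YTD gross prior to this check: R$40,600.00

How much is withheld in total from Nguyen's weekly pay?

Canton Income Tax: taxable = R$638.00 − 4×R$120.00 = R$158.00
  8% × R$158.00 = R$12.64
Pension Levy: 8.2% × R$638.00 = R$52.32
Long-Term Care Levy: cap R$40,688.00 − YTD R$40,600.00 = R$88.00 subject; 3.8% × R$88.00 = R$3.34
Unemployment Insurance: 2.5% × R$638.00 = R$15.95
Total: R$12.64 + R$52.32 + R$3.34 + R$15.95 = R$84.25

R$84.25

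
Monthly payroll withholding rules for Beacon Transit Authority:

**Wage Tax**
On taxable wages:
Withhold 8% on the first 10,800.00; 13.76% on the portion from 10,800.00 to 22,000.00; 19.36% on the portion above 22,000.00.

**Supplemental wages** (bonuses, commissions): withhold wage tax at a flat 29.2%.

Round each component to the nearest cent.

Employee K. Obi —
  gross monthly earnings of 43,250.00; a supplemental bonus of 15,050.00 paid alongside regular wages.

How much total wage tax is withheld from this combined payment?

10,913.72

Wage Tax: taxable = 43,250.00
  2,405.12 + 19.36% × (43,250.00 − 22,000.00) = 2,405.12 + 19.36% × 21,250.00 = 6,519.12
Supplemental (29.2% flat on bonus): 29.2% × 15,050.00 = 4,394.60
Total wage tax: 6,519.12 + 4,394.60 = 10,913.72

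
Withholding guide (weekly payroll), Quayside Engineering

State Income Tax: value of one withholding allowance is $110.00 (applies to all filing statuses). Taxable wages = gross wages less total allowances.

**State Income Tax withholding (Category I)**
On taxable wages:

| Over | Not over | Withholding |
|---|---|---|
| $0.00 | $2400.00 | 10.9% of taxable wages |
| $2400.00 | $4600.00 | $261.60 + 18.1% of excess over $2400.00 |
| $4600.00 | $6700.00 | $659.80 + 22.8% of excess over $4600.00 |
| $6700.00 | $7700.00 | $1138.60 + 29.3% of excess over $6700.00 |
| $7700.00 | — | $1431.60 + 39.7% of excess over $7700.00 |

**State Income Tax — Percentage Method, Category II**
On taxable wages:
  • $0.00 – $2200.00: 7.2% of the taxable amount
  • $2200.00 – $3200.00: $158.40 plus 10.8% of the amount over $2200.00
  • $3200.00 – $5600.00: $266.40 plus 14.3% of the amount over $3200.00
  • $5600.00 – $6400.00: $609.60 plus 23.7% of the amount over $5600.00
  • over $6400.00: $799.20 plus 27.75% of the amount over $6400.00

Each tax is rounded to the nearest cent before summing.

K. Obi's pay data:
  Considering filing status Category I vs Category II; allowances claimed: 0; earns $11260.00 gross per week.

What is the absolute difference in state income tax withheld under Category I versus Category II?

$697.07

State Income Tax (Category I): taxable = $11260.00
  $1431.60 + 39.7% × ($11260.00 − $7700.00) = $1431.60 + 39.7% × $3560.00 = $2844.92
State Income Tax (Category II): taxable = $11260.00
  $799.20 + 27.75% × ($11260.00 − $6400.00) = $799.20 + 27.75% × $4860.00 = $2147.85
Difference: |$2844.92 − $2147.85| = $697.07 (higher under Category I)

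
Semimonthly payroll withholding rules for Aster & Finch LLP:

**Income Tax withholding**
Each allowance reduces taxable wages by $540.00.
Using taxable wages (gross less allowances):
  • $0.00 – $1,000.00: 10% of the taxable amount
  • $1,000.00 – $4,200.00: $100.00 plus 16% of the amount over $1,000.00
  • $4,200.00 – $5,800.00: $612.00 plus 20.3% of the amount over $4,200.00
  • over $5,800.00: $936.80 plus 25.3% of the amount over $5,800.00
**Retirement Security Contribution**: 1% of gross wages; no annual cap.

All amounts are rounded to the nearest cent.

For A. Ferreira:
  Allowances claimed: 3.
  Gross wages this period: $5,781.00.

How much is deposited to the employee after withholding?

$5,117.43

Income Tax: taxable = $5,781.00 − 3×$540.00 = $4,161.00
  $100.00 + 16% × ($4,161.00 − $1,000.00) = $100.00 + 16% × $3,161.00 = $605.76
Retirement Security Contribution: 1% × $5,781.00 = $57.81
Total withheld: $605.76 + $57.81 = $663.57
Net pay: $5,781.00 − $663.57 = $5,117.43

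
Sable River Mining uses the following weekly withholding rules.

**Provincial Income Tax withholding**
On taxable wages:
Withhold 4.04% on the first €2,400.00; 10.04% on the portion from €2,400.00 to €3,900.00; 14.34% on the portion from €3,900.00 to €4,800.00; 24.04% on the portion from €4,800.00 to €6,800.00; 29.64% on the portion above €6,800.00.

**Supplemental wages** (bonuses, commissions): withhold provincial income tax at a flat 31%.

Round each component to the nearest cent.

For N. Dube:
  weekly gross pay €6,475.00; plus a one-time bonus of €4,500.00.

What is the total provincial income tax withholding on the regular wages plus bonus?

Provincial Income Tax: taxable = €6,475.00
  €376.62 + 24.04% × (€6,475.00 − €4,800.00) = €376.62 + 24.04% × €1,675.00 = €779.29
Supplemental (31% flat on bonus): 31% × €4,500.00 = €1,395.00
Total provincial income tax: €779.29 + €1,395.00 = €2,174.29

€2,174.29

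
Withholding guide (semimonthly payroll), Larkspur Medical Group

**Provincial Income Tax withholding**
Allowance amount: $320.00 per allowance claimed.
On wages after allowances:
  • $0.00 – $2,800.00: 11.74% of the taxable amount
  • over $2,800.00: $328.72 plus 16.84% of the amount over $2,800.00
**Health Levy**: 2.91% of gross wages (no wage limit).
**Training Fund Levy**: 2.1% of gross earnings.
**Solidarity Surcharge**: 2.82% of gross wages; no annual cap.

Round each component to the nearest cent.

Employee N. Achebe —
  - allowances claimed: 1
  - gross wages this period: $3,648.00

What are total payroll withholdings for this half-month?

Provincial Income Tax: taxable = $3,648.00 − 1×$320.00 = $3,328.00
  $328.72 + 16.84% × ($3,328.00 − $2,800.00) = $328.72 + 16.84% × $528.00 = $417.64
Health Levy: 2.91% × $3,648.00 = $106.16
Training Fund Levy: 2.1% × $3,648.00 = $76.61
Solidarity Surcharge: 2.82% × $3,648.00 = $102.87
Total: $417.64 + $106.16 + $76.61 + $102.87 = $703.28

$703.28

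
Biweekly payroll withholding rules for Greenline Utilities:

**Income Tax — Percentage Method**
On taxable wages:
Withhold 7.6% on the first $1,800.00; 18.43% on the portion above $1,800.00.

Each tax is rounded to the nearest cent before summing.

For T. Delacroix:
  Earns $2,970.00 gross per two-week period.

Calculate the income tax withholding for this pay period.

$352.43

Income Tax: taxable = $2,970.00
  $136.80 + 18.43% × ($2,970.00 − $1,800.00) = $136.80 + 18.43% × $1,170.00 = $352.43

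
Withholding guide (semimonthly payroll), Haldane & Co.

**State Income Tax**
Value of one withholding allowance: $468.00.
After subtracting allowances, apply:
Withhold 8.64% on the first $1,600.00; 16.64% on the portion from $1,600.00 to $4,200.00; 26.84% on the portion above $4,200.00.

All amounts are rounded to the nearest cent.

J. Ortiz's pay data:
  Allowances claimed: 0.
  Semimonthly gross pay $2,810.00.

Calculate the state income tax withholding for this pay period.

State Income Tax: taxable = $2,810.00
  $138.24 + 16.64% × ($2,810.00 − $1,600.00) = $138.24 + 16.64% × $1,210.00 = $339.58

$339.58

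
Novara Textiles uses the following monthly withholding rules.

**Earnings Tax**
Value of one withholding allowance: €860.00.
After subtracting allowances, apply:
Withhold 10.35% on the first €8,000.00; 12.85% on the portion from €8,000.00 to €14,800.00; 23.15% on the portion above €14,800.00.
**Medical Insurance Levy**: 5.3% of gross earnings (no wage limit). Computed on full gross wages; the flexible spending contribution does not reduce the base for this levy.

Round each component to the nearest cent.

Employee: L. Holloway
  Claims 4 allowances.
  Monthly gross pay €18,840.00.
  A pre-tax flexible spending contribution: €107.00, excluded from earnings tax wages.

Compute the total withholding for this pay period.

Earnings Tax: taxable = €18,840.00 − €107.00 − 4×€860.00 = €15,293.00
  €1,701.80 + 23.15% × (€15,293.00 − €14,800.00) = €1,701.80 + 23.15% × €493.00 = €1,815.93
Medical Insurance Levy: 5.3% × €18,840.00 = €998.52
Total: €1,815.93 + €998.52 = €2,814.45

€2,814.45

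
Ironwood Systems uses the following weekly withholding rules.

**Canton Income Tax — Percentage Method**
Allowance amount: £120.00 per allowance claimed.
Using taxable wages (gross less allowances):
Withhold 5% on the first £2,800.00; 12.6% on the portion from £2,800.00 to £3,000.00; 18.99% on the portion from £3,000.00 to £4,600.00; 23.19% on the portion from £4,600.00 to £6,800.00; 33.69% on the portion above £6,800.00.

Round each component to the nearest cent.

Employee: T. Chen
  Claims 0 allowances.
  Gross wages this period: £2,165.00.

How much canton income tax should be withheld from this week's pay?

Canton Income Tax: taxable = £2,165.00
  5% × £2,165.00 = £108.25

£108.25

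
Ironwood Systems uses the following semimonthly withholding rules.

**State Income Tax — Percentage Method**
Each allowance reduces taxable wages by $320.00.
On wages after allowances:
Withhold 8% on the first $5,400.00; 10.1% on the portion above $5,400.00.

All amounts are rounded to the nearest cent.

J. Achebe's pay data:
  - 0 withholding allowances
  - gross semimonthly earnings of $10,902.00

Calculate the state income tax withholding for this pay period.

$987.70

State Income Tax: taxable = $10,902.00
  $432.00 + 10.1% × ($10,902.00 − $5,400.00) = $432.00 + 10.1% × $5,502.00 = $987.70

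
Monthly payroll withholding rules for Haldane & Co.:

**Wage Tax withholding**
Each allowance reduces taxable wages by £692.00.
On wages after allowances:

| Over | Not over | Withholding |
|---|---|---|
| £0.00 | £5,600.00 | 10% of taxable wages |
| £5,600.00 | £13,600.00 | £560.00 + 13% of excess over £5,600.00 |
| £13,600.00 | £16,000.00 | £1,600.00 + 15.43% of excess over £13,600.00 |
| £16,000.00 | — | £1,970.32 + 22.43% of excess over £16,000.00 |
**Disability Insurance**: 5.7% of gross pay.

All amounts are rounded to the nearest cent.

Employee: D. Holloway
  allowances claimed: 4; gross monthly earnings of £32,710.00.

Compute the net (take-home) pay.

Wage Tax: taxable = £32,710.00 − 4×£692.00 = £29,942.00
  £1,970.32 + 22.43% × (£29,942.00 − £16,000.00) = £1,970.32 + 22.43% × £13,942.00 = £5,097.51
Disability Insurance: 5.7% × £32,710.00 = £1,864.47
Total withheld: £5,097.51 + £1,864.47 = £6,961.98
Net pay: £32,710.00 − £6,961.98 = £25,748.02

£25,748.02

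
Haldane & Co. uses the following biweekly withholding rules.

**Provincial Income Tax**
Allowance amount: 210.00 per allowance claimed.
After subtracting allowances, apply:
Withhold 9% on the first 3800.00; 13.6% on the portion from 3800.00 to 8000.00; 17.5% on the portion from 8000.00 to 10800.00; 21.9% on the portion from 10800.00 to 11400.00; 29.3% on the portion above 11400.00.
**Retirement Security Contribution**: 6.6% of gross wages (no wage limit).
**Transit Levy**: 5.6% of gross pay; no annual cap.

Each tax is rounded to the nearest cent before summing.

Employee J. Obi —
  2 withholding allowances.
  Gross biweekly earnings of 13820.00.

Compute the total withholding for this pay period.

Provincial Income Tax: taxable = 13820.00 − 2×210.00 = 13400.00
  1534.60 + 29.3% × (13400.00 − 11400.00) = 1534.60 + 29.3% × 2000.00 = 2120.60
Retirement Security Contribution: 6.6% × 13820.00 = 912.12
Transit Levy: 5.6% × 13820.00 = 773.92
Total: 2120.60 + 912.12 + 773.92 = 3806.64

3806.64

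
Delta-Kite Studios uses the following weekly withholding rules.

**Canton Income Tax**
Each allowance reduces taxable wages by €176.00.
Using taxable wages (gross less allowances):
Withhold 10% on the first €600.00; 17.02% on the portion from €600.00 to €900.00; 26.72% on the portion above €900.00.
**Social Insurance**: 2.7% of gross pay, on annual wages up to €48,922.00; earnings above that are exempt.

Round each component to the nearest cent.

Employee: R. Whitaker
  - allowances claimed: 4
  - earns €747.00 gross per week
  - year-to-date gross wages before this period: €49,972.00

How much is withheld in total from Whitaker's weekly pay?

€4.30

Canton Income Tax: taxable = €747.00 − 4×€176.00 = €43.00
  10% × €43.00 = €4.30
Social Insurance: YTD €49,972.00 ≥ cap €48,922.00 → €0.00
Total: €4.30 + €0.00 = €4.30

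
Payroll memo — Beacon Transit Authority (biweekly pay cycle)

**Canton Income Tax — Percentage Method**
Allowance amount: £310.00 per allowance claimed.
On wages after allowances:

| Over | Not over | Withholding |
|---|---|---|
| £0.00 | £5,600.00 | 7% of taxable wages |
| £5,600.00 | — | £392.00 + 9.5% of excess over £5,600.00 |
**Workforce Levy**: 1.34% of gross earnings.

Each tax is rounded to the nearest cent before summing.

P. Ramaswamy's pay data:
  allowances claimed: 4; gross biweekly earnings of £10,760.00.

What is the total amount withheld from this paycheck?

Canton Income Tax: taxable = £10,760.00 − 4×£310.00 = £9,520.00
  £392.00 + 9.5% × (£9,520.00 − £5,600.00) = £392.00 + 9.5% × £3,920.00 = £764.40
Workforce Levy: 1.34% × £10,760.00 = £144.18
Total: £764.40 + £144.18 = £908.58

£908.58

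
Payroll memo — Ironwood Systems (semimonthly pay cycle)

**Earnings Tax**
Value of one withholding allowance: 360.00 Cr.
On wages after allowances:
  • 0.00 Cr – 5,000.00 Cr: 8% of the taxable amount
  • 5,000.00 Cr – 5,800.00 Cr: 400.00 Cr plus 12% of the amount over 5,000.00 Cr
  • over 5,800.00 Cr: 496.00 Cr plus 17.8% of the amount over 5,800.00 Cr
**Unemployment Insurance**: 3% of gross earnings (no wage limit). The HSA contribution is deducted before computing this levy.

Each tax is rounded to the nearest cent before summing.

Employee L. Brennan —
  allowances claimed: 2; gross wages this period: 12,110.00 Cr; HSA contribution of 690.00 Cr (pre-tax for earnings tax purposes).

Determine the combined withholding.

Earnings Tax: taxable = 12,110.00 Cr − 690.00 Cr − 2×360.00 Cr = 10,700.00 Cr
  496.00 Cr + 17.8% × (10,700.00 Cr − 5,800.00 Cr) = 496.00 Cr + 17.8% × 4,900.00 Cr = 1,368.20 Cr
Unemployment Insurance: 3% × 11,420.00 Cr = 342.60 Cr
Total: 1,368.20 Cr + 342.60 Cr = 1,710.80 Cr

1,710.80 Cr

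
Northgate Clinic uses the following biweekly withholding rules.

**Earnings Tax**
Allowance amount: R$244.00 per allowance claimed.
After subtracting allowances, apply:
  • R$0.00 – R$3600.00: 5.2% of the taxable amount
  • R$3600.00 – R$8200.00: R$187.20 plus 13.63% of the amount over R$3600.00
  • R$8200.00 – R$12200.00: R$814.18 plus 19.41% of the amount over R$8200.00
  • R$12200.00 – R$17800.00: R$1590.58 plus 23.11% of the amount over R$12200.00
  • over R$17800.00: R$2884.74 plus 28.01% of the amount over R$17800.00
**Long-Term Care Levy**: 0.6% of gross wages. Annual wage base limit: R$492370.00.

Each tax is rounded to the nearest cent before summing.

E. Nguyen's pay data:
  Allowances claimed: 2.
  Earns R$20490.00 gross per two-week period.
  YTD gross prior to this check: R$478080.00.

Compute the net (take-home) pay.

Earnings Tax: taxable = R$20490.00 − 2×R$244.00 = R$20002.00
  R$2884.74 + 28.01% × (R$20002.00 − R$17800.00) = R$2884.74 + 28.01% × R$2202.00 = R$3501.52
Long-Term Care Levy: cap R$492370.00 − YTD R$478080.00 = R$14290.00 subject; 0.6% × R$14290.00 = R$85.74
Total withheld: R$3501.52 + R$85.74 = R$3587.26
Net pay: R$20490.00 − R$3587.26 = R$16902.74

R$16902.74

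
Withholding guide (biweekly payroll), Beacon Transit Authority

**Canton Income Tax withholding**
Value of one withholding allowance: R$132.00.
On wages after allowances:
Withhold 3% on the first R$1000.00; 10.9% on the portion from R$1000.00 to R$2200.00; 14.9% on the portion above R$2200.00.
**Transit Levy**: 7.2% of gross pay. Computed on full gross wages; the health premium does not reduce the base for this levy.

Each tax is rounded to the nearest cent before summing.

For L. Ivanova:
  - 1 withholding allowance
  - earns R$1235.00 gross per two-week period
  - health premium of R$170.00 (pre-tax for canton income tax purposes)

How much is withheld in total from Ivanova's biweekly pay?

Canton Income Tax: taxable = R$1235.00 − R$170.00 − 1×R$132.00 = R$933.00
  3% × R$933.00 = R$27.99
Transit Levy: 7.2% × R$1235.00 = R$88.92
Total: R$27.99 + R$88.92 = R$116.91

R$116.91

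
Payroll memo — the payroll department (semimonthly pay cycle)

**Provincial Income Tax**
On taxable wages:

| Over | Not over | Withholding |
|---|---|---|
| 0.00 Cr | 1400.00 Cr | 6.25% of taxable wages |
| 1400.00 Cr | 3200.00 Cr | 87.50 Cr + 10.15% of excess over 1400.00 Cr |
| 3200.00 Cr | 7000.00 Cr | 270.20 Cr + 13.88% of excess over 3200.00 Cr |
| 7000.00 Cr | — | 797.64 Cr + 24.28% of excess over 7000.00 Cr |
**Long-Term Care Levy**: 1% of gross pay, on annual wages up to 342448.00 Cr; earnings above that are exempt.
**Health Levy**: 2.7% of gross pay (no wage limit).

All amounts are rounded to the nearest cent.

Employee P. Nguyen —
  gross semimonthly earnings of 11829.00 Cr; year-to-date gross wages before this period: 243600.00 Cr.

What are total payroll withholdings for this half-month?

Provincial Income Tax: taxable = 11829.00 Cr
  797.64 Cr + 24.28% × (11829.00 Cr − 7000.00 Cr) = 797.64 Cr + 24.28% × 4829.00 Cr = 1970.12 Cr
Long-Term Care Levy: 1% × 11829.00 Cr = 118.29 Cr
Health Levy: 2.7% × 11829.00 Cr = 319.38 Cr
Total: 1970.12 Cr + 118.29 Cr + 319.38 Cr = 2407.79 Cr

2407.79 Cr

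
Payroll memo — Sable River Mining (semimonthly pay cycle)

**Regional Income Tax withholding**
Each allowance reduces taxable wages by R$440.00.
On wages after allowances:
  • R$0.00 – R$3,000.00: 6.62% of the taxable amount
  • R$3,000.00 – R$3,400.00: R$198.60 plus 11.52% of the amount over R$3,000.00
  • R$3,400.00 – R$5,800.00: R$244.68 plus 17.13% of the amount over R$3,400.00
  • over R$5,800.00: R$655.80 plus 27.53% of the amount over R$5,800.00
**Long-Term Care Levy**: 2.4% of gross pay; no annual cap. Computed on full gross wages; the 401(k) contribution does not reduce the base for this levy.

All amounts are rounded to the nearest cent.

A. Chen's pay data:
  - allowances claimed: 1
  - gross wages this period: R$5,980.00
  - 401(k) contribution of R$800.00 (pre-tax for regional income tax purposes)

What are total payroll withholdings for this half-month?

R$617.74

Regional Income Tax: taxable = R$5,980.00 − R$800.00 − 1×R$440.00 = R$4,740.00
  R$244.68 + 17.13% × (R$4,740.00 − R$3,400.00) = R$244.68 + 17.13% × R$1,340.00 = R$474.22
Long-Term Care Levy: 2.4% × R$5,980.00 = R$143.52
Total: R$474.22 + R$143.52 = R$617.74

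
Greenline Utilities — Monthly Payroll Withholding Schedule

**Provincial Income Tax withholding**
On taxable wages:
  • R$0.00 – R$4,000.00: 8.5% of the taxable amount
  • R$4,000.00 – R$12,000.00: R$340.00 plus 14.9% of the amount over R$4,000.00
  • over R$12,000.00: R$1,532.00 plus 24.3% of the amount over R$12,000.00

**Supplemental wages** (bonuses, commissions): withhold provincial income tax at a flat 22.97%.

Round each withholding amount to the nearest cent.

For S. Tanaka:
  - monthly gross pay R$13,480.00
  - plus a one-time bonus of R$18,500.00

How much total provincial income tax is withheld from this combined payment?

R$6,141.09

Provincial Income Tax: taxable = R$13,480.00
  R$1,532.00 + 24.3% × (R$13,480.00 − R$12,000.00) = R$1,532.00 + 24.3% × R$1,480.00 = R$1,891.64
Supplemental (22.97% flat on bonus): 22.97% × R$18,500.00 = R$4,249.45
Total provincial income tax: R$1,891.64 + R$4,249.45 = R$6,141.09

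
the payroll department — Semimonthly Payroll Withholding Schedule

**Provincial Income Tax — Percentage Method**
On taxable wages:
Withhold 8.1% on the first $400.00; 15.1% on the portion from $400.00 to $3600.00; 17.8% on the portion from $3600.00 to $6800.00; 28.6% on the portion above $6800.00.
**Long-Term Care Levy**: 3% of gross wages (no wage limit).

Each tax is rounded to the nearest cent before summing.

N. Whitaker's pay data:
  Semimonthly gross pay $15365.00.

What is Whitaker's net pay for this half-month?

Provincial Income Tax: taxable = $15365.00
  $1085.20 + 28.6% × ($15365.00 − $6800.00) = $1085.20 + 28.6% × $8565.00 = $3534.79
Long-Term Care Levy: 3% × $15365.00 = $460.95
Total withheld: $3534.79 + $460.95 = $3995.74
Net pay: $15365.00 − $3995.74 = $11369.26

$11369.26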